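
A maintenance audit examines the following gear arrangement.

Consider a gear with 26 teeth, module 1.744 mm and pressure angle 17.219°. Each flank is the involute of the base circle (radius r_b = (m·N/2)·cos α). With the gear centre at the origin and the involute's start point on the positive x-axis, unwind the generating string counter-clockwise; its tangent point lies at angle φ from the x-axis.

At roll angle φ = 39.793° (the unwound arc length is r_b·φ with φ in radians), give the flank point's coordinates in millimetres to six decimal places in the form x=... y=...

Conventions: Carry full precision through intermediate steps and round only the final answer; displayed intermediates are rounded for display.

x=26.265614 y=2.303622

recognized (one wheel, involute flank): single-mesh tooth geometry, m = 1.744, N = 26
pitch radius r_p = m·N/2 = 1.744·26/2 = 22.672000
base radius r_b = r_p·cos α = 22.672000·cos 17.219° = 21.655847
roll angle φ = 39.793° = 0.69451887 rad
x = r_b·(cos φ + φ·sin φ) = 26.265614
y = r_b·(sin φ − φ·cos φ) = 2.303622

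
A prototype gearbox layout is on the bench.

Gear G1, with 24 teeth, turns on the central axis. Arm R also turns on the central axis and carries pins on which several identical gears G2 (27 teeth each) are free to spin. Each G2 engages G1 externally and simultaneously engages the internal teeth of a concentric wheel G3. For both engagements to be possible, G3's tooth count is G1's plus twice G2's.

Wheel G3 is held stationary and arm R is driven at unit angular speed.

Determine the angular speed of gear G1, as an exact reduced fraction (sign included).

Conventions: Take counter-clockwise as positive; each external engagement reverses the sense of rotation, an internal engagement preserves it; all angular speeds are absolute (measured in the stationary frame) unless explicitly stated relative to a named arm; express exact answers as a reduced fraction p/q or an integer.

17/4

planetary set (24T centre, 27T on arm, 78T internal) — Willis relation
ring teeth: 24 + 2·27 = 78
24(ω_sun−ω_arm) = −78(ω_ring−ω_arm),  ω_ring = 0, ω_arm = 1
ω_sun = 1 − (78/24)(0−1) = 17/4
exact speed ratio = 17/4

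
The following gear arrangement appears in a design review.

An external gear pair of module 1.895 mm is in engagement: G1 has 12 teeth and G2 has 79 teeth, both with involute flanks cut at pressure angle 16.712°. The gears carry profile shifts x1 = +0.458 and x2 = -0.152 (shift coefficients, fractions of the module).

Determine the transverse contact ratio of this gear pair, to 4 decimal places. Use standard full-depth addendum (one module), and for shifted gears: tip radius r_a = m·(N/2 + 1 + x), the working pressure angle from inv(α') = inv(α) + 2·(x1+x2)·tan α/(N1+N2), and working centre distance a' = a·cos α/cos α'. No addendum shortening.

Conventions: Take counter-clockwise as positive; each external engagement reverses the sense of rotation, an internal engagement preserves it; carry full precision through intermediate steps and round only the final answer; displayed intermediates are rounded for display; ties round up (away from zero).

1.5627

recognized (one external pair, fixed centres): single-mesh tooth geometry, m = 1.895, N1 = 12, N2 = 79
base radii: r_b1 = 10.889757, r_b2 = 71.690902
tip radii: r_a1 = 14.132910, r_a2 = 76.459460
inv(α') = inv(16.712°) + 2·(+0.458-0.152)·tan α/(12+79) = 0.01058247  ⇒  α' = 17.90286°
a' = a·cos α / cos α' = 86.2225·cos 16.712°/cos 17.90286° = 86.782762
action lengths: √(r_a1²−r_b1²) = 9.008459, √(r_a2²−r_b2²) = 26.579384
base pitch p_b = π·m·cos α = 5.701864
CR = (9.008459 + 26.579384 − 86.782762·sin 17.90286°)/5.701864 = 1.562728
contact ratio ≈ 1.5627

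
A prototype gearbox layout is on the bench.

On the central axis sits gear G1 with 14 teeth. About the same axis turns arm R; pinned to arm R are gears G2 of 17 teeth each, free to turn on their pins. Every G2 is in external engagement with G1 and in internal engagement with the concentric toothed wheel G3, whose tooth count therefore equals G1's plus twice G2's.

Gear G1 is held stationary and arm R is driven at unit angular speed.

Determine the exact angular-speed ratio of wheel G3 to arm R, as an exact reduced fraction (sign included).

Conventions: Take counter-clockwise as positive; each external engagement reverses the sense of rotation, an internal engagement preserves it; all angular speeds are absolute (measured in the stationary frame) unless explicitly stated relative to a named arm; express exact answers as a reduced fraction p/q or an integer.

recognized (axles ride arm R): planetary set, 14/17/48 teeth
ring teeth: 14 + 2·17 = 48
14(ω_sun−ω_arm) = −48(ω_ring−ω_arm),  ω_sun = 0, ω_arm = 1
ω_ring = 1 − (14/48)(0−1) = 31/24
ω_out/ω_in = 31/24

31/24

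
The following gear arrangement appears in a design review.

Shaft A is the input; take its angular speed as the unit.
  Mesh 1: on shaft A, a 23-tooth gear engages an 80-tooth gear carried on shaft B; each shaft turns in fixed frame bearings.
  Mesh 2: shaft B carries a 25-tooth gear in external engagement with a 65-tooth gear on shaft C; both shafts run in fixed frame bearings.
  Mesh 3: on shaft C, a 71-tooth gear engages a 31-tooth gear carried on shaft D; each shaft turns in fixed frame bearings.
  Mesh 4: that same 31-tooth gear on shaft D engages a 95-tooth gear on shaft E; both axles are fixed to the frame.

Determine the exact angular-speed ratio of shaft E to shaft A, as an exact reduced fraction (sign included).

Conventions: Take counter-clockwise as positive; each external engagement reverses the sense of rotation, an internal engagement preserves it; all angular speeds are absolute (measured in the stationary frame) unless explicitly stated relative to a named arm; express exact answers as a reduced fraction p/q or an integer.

class = fixed-axis compound train [4 meshes; 4 ratios multiply, 4 sense flips]
mesh 1 [23T→80T]: running ratio 23/80, sense −
mesh 2 [25T→65T]: running ratio 23/208, sense +
mesh 3 [71T→31T]: running ratio 1633/6448, sense −
mesh 4 [31T→95T]: running ratio 1633/19760, sense +
ω_out/ω_in = 1633/19760

1633/19760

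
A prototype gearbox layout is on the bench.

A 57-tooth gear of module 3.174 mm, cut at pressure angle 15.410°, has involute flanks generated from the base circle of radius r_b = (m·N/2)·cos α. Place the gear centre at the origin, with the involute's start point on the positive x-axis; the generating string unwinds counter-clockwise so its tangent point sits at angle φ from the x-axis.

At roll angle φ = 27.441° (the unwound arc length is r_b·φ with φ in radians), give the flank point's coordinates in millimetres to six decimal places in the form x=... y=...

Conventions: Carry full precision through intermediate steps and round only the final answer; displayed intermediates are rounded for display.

x=96.642370 y=3.120807

single-mesh involute tooth geometry (57T wheel at module 3.174)
pitch radius r_p = m·N/2 = 3.174·57/2 = 90.459000
base radius r_b = r_p·cos α = 90.459000·cos 15.410° = 87.206912
roll angle φ = 27.441° = 0.47893580 rad
x = r_b·(cos φ + φ·sin φ) = 96.642370
y = r_b·(sin φ − φ·cos φ) = 3.120807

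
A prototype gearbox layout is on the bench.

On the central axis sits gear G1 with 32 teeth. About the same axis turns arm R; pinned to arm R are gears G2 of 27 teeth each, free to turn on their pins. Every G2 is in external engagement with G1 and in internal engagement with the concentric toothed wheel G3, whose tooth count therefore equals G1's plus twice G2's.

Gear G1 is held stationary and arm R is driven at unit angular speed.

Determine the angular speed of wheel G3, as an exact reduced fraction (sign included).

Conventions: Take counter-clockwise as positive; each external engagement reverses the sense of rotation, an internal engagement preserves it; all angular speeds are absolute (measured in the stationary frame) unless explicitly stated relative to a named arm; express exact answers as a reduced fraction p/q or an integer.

planetary set (32T centre, 27T on arm, 86T internal) — Willis relation
ring teeth: 32 + 2·27 = 86
32(ω_sun−ω_arm) = −86(ω_ring−ω_arm),  ω_sun = 0, ω_arm = 1
ω_ring = 1 − (32/86)(0−1) = 59/43
exact speed ratio = 59/43

59/43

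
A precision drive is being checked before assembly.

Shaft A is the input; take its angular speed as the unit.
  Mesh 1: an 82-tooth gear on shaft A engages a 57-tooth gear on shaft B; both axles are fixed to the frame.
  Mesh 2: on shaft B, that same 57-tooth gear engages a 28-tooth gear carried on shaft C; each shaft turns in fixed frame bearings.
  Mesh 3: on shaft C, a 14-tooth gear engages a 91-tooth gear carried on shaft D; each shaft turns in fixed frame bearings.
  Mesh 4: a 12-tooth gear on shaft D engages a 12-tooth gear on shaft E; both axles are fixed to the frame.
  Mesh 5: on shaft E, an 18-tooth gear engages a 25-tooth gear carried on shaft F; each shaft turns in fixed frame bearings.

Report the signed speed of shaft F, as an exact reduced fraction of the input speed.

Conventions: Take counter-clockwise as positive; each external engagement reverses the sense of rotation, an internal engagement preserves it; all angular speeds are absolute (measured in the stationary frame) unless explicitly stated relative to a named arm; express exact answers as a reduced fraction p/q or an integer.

-738/2275

5-mesh fixed-axis compound train (all bearings frame-fixed)
mesh 1 [82T→57T]: |ω|/ω_in = 1×82/57 = 82/57, sense flips to −
mesh 2 [57T→28T]: |ω|/ω_in = (82/57)×57/28 = 41/14, sense flips to +
mesh 3 [14T→91T]: |ω|/ω_in = (41/14)×14/91 = 41/91, sense flips to −
mesh 4 [12T→12T]: |ω|/ω_in = (41/91)×12/12 = 41/91, sense flips to +
mesh 5 [18T→25T]: |ω|/ω_in = (41/91)×18/25 = 738/2275, sense flips to −
signed output speed (× input speed) = -738/2275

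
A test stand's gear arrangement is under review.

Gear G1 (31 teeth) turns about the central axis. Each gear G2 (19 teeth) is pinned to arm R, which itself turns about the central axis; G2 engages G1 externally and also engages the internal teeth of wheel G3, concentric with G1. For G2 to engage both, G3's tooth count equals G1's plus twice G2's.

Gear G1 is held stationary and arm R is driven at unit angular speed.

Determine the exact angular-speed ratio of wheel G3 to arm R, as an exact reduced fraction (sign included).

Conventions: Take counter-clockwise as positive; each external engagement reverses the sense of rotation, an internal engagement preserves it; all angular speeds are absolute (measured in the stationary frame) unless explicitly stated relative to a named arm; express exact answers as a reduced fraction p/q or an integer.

topology: planetary set — G1 31T / G2 19T / G3 69T, arm = carrier (Willis)
ring teeth: 31 + 2·19 = 69
31(ω_sun−ω_arm) = −69(ω_ring−ω_arm),  ω_sun = 0, ω_arm = 1
ω_ring = 1 − (31/69)(0−1) = 100/69
ω_out/ω_in = 100/69

100/69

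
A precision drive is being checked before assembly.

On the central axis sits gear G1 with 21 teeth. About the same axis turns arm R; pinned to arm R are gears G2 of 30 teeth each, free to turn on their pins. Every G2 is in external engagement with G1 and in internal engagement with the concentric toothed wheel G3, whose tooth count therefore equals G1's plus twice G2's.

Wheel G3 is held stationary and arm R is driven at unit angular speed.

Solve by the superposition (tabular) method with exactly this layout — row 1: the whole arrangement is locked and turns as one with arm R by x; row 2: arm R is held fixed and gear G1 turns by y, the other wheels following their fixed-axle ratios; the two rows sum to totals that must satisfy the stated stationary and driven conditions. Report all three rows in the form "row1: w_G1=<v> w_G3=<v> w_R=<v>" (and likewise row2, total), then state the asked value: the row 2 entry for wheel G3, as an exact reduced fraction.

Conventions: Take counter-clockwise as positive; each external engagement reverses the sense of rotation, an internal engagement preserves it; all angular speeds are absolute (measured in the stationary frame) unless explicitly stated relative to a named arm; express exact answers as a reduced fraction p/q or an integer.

topology: planetary set — G1 21T / G2 30T / G3 81T, arm = carrier (Willis)
row 1 (train locked, turned with arm): all members turn x
row 2: sun turns y, ring = −(21/81)·y, arm 0
boundary: total ω_ring = x − (21/81)·y = 0 and total ω_arm = x = 1  ⇒  y = 27/7, x = 1
row 2 ring = −(21/81)·27/7 = -1
totals (row 1 + row 2): sun 1 + 27/7 = 34/7, ring 1 + (-1) = 0, arm 1 + 0 = 1
asked cell (row2, ring) = -1

row1: w_G1=1 w_G3=1 w_R=1
row2: w_G1=27/7 w_G3=-1 w_R=0
total: w_G1=34/7 w_G3=0 w_R=1
asked value: -1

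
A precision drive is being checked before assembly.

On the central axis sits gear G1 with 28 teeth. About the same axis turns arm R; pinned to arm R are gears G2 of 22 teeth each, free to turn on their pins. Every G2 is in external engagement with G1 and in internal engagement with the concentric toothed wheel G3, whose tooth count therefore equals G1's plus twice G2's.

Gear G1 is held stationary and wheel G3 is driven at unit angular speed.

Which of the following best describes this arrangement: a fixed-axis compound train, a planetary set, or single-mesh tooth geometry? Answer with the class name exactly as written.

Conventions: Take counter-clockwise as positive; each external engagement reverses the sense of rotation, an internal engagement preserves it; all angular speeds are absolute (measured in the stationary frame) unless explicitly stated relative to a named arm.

planetary set

recognized (axles ride arm R): planetary set, 28/22/72 teeth
classification: planetary set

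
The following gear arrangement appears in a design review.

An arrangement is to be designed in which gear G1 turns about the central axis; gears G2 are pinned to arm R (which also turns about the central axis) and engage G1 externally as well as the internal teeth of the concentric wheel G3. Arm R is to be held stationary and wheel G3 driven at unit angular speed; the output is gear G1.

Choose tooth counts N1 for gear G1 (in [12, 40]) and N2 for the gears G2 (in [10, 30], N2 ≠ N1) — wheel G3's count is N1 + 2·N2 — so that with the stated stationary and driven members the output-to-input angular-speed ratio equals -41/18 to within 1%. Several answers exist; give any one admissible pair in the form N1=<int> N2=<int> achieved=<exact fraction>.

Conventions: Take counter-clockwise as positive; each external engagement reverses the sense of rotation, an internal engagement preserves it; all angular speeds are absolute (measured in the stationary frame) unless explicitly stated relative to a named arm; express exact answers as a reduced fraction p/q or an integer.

class = planetary set [ratio -41/18 wanted; Willis about the carrier]
Willis with ω_arm = 0: ω_sun/ω_ring = −N3/N1; set equal to -41/18  ⇒  N3/N1 = −(-41/18) = 41/18
N3 = N1 + 2·N2  ⇒  N2/N1 = (N3/N1 − 1)/2 = (41/18 − 1)/2 = 23/36
smallest multiple with N1 ≥ 12 and N2 ≥ 10: k = 1  ⇒  N1 = 1·36 = 36, N2 = 1·23 = 23 (N1 ≤ 40, N2 ≤ 30, N2 ≠ N1 ✓), N3 = 36 + 2·23 = 82
check: −N3/N1 with N1 = 36, N3 = 82 gives -41/18; |achieved − target| = 0 ≤ 41/1800 ✓

N1=36 N2=23 achieved=-41/18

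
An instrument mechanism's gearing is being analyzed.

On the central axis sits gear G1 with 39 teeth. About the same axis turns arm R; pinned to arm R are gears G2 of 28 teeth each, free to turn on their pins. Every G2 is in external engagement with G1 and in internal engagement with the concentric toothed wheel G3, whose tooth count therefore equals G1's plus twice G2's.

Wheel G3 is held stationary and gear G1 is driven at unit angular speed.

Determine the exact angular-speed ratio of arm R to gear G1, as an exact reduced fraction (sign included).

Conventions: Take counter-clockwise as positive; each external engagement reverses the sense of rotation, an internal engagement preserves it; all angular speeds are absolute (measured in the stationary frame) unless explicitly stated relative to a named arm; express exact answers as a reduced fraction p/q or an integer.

class = planetary set [G3 = 39+2·28 = 95; Willis about the carrier]
ring teeth: 39 + 2·28 = 95
39(ω_sun−ω_arm) = −95(ω_ring−ω_arm),  ω_ring = 0, ω_sun = 1
39(1−ω_arm) = −95(0−ω_arm)  ⇒  134·ω_arm = 39  ⇒  ω_arm = 39/134
ω_out/ω_in = 39/134

39/134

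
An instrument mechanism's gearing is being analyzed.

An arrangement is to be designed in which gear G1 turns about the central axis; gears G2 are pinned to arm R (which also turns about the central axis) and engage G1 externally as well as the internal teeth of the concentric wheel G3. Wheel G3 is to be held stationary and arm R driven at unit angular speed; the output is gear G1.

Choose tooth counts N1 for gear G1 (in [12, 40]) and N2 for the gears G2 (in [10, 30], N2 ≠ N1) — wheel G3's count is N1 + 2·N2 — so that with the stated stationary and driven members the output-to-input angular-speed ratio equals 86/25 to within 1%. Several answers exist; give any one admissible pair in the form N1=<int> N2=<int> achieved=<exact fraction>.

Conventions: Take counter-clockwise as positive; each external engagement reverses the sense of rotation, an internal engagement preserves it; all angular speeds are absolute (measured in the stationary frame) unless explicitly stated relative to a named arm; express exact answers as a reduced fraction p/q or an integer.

design class (target 86/25): planetary set
Willis with ω_ring = 0: ω_sun/ω_arm = (N1+N3)/N1; set equal to 86/25  ⇒  N3/N1 = 86/25 − 1 = 61/25
N3 = N1 + 2·N2  ⇒  N2/N1 = (N3/N1 − 1)/2 = (61/25 − 1)/2 = 18/25
smallest multiple with N1 ≥ 12 and N2 ≥ 10: k = 1  ⇒  N1 = 1·25 = 25, N2 = 1·18 = 18 (N1 ≤ 40, N2 ≤ 30, N2 ≠ N1 ✓), N3 = 25 + 2·18 = 61
check: (N1+N3)/N1 with N1 = 25, N3 = 61 gives 86/25; |achieved − target| = 0 ≤ 43/1250 ✓

N1=25 N2=18 achieved=86/25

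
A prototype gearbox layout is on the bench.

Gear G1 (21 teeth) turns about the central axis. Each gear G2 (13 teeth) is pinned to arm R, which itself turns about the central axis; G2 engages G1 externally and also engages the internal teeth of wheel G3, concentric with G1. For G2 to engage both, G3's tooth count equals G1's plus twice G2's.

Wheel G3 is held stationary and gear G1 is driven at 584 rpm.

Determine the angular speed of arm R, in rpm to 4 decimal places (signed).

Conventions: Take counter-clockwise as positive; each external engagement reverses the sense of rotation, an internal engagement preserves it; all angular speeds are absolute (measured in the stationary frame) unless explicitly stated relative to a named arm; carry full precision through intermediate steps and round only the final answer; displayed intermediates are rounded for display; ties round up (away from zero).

+180.3529 rpm

recognized (axles ride arm R): planetary set, 21/13/47 teeth
normalise by the input: solve with ω_sun = 1, then scale by 584 rpm
ring teeth: 21 + 2·13 = 47
21(ω_sun−ω_arm) = −47(ω_ring−ω_arm),  ω_ring = 0, ω_sun = 1
21(1−ω_arm) = −47(0−ω_arm)  ⇒  68·ω_arm = 21  ⇒  ω_arm = 21/68
scale: ω_arm = 21/68 × 584 rpm = +180.3529 rpm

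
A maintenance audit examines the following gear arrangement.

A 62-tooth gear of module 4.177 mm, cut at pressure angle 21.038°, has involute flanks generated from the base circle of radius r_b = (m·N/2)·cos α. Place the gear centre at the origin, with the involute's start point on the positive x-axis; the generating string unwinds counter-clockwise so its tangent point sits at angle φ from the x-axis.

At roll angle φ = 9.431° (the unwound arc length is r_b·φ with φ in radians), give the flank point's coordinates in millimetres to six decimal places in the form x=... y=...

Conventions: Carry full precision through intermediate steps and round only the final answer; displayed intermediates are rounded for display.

x=122.481874 y=0.179174

class = single-mesh tooth geometry [base-circle involute, m = 4.177, 62T]
pitch radius r_p = m·N/2 = 4.177·62/2 = 129.487000
base radius r_b = r_p·cos α = 129.487000·cos 21.038° = 120.855726
roll angle φ = 9.431° = 0.16460200 rad
x = r_b·(cos φ + φ·sin φ) = 122.481874
y = r_b·(sin φ − φ·cos φ) = 0.179174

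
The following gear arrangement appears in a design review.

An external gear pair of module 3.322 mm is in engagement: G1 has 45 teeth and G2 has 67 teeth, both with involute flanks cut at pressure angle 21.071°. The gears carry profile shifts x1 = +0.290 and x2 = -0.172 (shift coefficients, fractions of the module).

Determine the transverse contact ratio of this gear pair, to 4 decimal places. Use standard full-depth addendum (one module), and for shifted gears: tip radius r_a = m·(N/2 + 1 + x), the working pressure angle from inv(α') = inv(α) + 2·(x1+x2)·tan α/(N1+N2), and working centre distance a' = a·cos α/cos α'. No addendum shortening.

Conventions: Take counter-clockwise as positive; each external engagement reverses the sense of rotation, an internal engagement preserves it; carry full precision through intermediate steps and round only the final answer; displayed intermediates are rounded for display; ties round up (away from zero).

class = single-mesh tooth geometry [involute pair 45T × 67T, m = 3.322]
base radii: r_b1 = 69.747222, r_b2 = 103.845864
tip radii: r_a1 = 79.030380, r_a2 = 114.037616
inv(α') = inv(21.071°) + 2·(+0.290-0.172)·tan α/(45+67) = 0.01834002  ⇒  α' = 21.37937°
a' = a·cos α / cos α' = 186.0320·cos 21.071°/cos 21.37937° = 186.421271
action lengths: √(r_a1²−r_b1²) = 37.163503, √(r_a2²−r_b2²) = 47.123394
base pitch p_b = π·m·cos α = 9.738549
CR = (37.163503 + 47.123394 − 186.421271·sin 21.37937°)/9.738549 = 1.676697
contact ratio ≈ 1.6767

1.6767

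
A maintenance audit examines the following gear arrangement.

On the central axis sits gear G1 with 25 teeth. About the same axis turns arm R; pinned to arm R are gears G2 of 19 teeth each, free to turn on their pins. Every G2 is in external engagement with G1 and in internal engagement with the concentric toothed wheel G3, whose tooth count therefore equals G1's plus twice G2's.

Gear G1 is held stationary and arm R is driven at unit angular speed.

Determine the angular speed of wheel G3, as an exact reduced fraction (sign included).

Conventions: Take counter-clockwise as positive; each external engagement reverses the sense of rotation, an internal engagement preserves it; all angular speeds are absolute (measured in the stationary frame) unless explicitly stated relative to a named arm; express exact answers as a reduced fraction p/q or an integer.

88/63

planetary set (25T centre, 19T on arm, 63T internal) — Willis relation
ring teeth: 25 + 2·19 = 63
25(ω_sun−ω_arm) = −63(ω_ring−ω_arm),  ω_sun = 0, ω_arm = 1
ω_ring = 1 − (25/63)(0−1) = 88/63
exact speed ratio = 88/63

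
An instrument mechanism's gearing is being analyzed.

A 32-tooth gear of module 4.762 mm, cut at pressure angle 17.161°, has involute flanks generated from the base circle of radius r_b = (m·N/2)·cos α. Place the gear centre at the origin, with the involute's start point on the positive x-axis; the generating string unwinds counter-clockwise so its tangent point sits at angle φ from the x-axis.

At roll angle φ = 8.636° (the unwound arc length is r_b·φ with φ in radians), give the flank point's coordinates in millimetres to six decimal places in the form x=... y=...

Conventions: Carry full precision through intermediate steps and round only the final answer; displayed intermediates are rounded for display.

class = single-mesh tooth geometry [base-circle involute, m = 4.762, 32T]
pitch radius r_p = m·N/2 = 4.762·32/2 = 76.192000
base radius r_b = r_p·cos α = 76.192000·cos 17.161° = 72.799888
roll angle φ = 8.636° = 0.15072663 rad
x = r_b·(cos φ + φ·sin φ) = 73.622150
y = r_b·(sin φ − φ·cos φ) = 0.082907

x=73.622150 y=0.082907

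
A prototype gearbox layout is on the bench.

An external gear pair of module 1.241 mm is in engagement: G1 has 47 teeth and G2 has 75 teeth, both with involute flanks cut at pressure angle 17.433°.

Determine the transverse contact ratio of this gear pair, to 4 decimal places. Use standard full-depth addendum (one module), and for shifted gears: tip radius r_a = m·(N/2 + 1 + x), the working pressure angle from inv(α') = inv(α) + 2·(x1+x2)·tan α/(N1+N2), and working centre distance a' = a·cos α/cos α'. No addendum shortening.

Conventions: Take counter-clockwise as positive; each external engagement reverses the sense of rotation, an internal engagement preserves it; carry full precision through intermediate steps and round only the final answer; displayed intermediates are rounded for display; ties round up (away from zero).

1.9427

topology: single-mesh involute geometry — m = 1.241, 47T/75T pair
base radii: r_b1 = 27.823960, r_b2 = 44.399937
tip radii: r_a1 = 30.404500, r_a2 = 47.778500
no profile shift: α' = α, a' = a
action lengths: √(r_a1²−r_b1²) = 12.258094, √(r_a2²−r_b2²) = 17.647399
base pitch p_b = π·m·cos α = 3.719640
CR = (12.258094 + 17.647399 − 75.701000·sin 17.43300°)/3.719640 = 1.942716
contact ratio ≈ 1.9427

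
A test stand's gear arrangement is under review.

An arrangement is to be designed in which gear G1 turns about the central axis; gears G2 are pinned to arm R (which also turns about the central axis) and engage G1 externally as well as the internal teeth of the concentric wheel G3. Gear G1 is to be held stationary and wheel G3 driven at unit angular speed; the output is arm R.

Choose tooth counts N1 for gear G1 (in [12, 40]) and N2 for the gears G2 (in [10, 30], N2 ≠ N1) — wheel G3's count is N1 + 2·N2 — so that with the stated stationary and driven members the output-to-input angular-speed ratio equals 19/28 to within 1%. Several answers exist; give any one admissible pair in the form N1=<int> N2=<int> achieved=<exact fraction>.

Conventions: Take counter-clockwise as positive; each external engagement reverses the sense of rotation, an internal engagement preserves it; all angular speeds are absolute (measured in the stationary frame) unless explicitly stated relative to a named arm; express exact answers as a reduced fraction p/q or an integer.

class = planetary set [ratio 19/28 wanted; Willis about the carrier]
Willis with ω_sun = 0: ω_arm/ω_ring = N3/(N1+N3); set equal to 19/28  ⇒  N3/N1 = (19/28)/(1 − 19/28) = 19/9
N3 = N1 + 2·N2  ⇒  N2/N1 = (N3/N1 − 1)/2 = (19/9 − 1)/2 = 5/9
smallest multiple with N1 ≥ 12 and N2 ≥ 10: k = 2  ⇒  N1 = 2·9 = 18, N2 = 2·5 = 10 (N1 ≤ 40, N2 ≤ 30, N2 ≠ N1 ✓), N3 = 18 + 2·10 = 38
check: N3/(N1+N3) with N1 = 18, N3 = 38 gives 19/28; |achieved − target| = 0 ≤ 19/2800 ✓

N1=18 N2=10 achieved=19/28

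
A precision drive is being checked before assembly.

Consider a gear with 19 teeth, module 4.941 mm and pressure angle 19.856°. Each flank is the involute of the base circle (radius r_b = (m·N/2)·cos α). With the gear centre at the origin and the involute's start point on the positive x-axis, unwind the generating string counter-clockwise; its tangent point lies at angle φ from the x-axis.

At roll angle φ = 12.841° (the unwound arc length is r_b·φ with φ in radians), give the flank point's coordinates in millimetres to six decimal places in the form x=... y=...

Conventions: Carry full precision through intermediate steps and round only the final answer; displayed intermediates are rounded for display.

x=45.243799 y=0.164833

class = single-mesh tooth geometry [base-circle involute, m = 4.941, 19T]
pitch radius r_p = m·N/2 = 4.941·19/2 = 46.939500
base radius r_b = r_p·cos α = 46.939500·cos 19.856° = 44.148911
roll angle φ = 12.841° = 0.22411773 rad
x = r_b·(cos φ + φ·sin φ) = 45.243799
y = r_b·(sin φ − φ·cos φ) = 0.164833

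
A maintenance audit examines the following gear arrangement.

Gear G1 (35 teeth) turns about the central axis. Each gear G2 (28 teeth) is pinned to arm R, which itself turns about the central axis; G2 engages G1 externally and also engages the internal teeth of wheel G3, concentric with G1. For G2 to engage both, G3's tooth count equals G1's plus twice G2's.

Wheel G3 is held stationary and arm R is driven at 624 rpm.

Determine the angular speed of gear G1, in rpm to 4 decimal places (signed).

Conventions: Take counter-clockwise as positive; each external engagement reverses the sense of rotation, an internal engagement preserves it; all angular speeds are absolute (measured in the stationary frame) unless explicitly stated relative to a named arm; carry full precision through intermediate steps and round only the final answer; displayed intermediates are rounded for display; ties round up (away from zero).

recognized (axles ride arm R): planetary set, 35/28/91 teeth
normalise by the input: solve with ω_arm = 1, then scale by 624 rpm
ring teeth: 35 + 2·28 = 91
35(ω_sun−ω_arm) = −91(ω_ring−ω_arm),  ω_ring = 0, ω_arm = 1
ω_sun = 1 − (91/35)(0−1) = 18/5
scale: ω_sun = 18/5 × 624 rpm = +2246.4000 rpm

+2246.4000 rpm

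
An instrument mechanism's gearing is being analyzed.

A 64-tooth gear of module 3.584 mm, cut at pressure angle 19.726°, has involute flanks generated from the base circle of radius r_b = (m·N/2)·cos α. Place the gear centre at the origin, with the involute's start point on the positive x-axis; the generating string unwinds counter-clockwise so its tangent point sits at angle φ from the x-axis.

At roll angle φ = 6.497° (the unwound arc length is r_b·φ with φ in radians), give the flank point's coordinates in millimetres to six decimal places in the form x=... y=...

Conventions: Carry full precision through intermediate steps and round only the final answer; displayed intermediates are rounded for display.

class = single-mesh tooth geometry [base-circle involute, m = 3.584, 64T]
pitch radius r_p = m·N/2 = 3.584·64/2 = 114.688000
base radius r_b = r_p·cos α = 114.688000·cos 19.726° = 107.957819
roll angle φ = 6.497° = 0.11339404 rad
x = r_b·(cos φ + φ·sin φ) = 108.649662
y = r_b·(sin φ − φ·cos φ) = 0.052402

x=108.649662 y=0.052402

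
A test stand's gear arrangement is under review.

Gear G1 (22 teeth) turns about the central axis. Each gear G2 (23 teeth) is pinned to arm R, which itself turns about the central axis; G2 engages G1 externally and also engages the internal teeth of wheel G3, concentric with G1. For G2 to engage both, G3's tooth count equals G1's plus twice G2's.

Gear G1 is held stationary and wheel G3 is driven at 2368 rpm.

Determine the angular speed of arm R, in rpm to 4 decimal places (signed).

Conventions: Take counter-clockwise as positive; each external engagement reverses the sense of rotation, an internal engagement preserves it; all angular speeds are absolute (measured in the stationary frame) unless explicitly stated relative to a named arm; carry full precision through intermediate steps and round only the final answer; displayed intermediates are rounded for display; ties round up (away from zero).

topology: planetary set — G1 22T / G2 23T / G3 68T, arm = carrier (Willis)
normalise by the input: solve with ω_ring = 1, then scale by 2368 rpm
ring teeth: 22 + 2·23 = 68
22(ω_sun−ω_arm) = −68(ω_ring−ω_arm),  ω_sun = 0, ω_ring = 1
22(0−ω_arm) = −68(1−ω_arm)  ⇒  90·ω_arm = 68  ⇒  ω_arm = 34/45
scale: ω_arm = 34/45 × 2368 rpm = +1789.1556 rpm

+1789.1556 rpm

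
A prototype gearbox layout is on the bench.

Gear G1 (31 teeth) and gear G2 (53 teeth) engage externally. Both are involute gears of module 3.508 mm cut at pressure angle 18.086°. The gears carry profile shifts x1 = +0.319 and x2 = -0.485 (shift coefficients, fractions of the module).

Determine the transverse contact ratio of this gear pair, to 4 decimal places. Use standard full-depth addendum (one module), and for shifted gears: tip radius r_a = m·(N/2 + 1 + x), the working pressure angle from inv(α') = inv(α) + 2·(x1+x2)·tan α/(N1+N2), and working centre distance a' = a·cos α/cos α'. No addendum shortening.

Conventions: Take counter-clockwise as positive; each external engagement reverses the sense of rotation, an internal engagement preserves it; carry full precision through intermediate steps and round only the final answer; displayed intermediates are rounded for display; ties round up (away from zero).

1.8039

recognized (one external pair, fixed centres): single-mesh tooth geometry, m = 3.508, N1 = 31, N2 = 53
base radii: r_b1 = 51.687469, r_b2 = 88.368898
tip radii: r_a1 = 59.001052, r_a2 = 94.768620
inv(α') = inv(18.086°) + 2·(+0.319-0.485)·tan α/(31+53) = 0.00962894  ⇒  α' = 17.36212°
a' = a·cos α / cos α' = 147.3360·cos 18.086°/cos 17.36212° = 146.742263
action lengths: √(r_a1²−r_b1²) = 28.452236, √(r_a2²−r_b2²) = 34.234913
base pitch p_b = π·m·cos α = 10.476192
CR = (28.452236 + 34.234913 − 146.742263·sin 17.36212°)/10.476192 = 1.803882
contact ratio ≈ 1.8039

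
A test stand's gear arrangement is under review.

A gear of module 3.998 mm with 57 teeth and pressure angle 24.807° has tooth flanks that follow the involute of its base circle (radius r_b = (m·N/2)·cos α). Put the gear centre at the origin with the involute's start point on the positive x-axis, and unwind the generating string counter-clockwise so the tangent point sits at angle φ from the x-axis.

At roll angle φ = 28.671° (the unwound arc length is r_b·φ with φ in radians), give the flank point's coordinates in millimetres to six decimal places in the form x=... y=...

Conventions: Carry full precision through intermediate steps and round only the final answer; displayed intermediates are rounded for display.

x=115.579105 y=4.212771

single-mesh involute tooth geometry (57T wheel at module 3.998)
pitch radius r_p = m·N/2 = 3.998·57/2 = 113.943000
base radius r_b = r_p·cos α = 113.943000·cos 24.807° = 103.429049
roll angle φ = 28.671° = 0.50040335 rad
x = r_b·(cos φ + φ·sin φ) = 115.579105
y = r_b·(sin φ − φ·cos φ) = 4.212771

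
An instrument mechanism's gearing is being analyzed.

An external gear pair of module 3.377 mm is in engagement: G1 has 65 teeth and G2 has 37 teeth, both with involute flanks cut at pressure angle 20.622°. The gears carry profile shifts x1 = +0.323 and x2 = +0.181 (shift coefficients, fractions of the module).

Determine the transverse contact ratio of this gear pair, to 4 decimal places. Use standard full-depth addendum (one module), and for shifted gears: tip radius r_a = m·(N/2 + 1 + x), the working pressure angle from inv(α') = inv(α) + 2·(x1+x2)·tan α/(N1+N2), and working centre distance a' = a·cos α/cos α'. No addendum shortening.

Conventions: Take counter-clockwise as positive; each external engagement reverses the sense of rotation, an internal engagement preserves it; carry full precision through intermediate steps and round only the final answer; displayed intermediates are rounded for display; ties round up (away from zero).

recognized (one external pair, fixed centres): single-mesh tooth geometry, m = 3.377, N1 = 65, N2 = 37
base radii: r_b1 = 102.720039, r_b2 = 58.471407
tip radii: r_a1 = 114.220271, r_a2 = 66.462737
inv(α') = inv(20.622°) + 2·(+0.323+0.181)·tan α/(65+37) = 0.02011064  ⇒  α' = 22.01993°
a' = a·cos α / cos α' = 172.2270·cos 20.622°/cos 22.01993° = 173.875026
action lengths: √(r_a1²−r_b1²) = 49.948612, √(r_a2²−r_b2²) = 31.597310
base pitch p_b = π·m·cos α = 9.929370
CR = (49.948612 + 31.597310 − 173.875026·sin 22.01993°)/9.929370 = 1.647145
contact ratio ≈ 1.6471

1.6471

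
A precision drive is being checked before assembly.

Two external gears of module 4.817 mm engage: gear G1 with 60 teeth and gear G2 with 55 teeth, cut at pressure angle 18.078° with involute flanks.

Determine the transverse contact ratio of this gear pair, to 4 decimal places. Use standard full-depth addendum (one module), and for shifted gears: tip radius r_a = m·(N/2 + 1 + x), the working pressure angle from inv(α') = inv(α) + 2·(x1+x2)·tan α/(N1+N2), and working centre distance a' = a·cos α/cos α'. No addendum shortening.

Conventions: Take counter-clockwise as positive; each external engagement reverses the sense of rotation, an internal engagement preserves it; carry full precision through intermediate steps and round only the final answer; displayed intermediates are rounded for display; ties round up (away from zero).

1.8948

topology: single-mesh involute geometry — m = 4.817, 60T/55T pair
base radii: r_b1 = 137.376257, r_b2 = 125.928236
tip radii: r_a1 = 149.327000, r_a2 = 137.284500
no profile shift: α' = α, a' = a
action lengths: √(r_a1²−r_b1²) = 58.534750, √(r_a2²−r_b2²) = 54.672785
base pitch p_b = π·m·cos α = 14.386008
CR = (58.534750 + 54.672785 − 276.977500·sin 18.07800°)/14.386008 = 1.894775
contact ratio ≈ 1.8948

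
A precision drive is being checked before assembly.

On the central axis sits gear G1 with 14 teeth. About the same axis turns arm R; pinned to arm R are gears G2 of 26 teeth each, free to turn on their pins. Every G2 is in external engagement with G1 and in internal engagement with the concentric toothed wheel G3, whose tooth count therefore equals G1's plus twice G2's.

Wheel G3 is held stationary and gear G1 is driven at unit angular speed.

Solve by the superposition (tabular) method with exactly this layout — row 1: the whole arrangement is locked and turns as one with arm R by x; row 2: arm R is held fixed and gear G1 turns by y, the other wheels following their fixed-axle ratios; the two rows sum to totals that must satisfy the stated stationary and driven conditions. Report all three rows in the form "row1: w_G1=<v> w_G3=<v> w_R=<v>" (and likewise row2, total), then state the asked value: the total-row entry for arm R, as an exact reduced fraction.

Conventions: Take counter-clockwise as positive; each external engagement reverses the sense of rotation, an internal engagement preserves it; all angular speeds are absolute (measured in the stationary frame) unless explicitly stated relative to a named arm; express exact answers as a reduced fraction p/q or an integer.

recognized (axles ride arm R): planetary set, 14/26/66 teeth
row 1: whole set turns with the arm by x
row 2: sun turns y, ring = −(14/66)·y, arm 0
boundary: total ω_ring = x − (14/66)·y = 0 and total ω_sun = x + y = 1  ⇒  y = 33/40, x = 7/40
row 2 ring = −(14/66)·33/40 = -7/40
totals (row 1 + row 2): sun 7/40 + 33/40 = 1, ring 7/40 + (-7/40) = 0, arm 7/40 + 0 = 7/40
asked cell (total, arm) = 7/40

row1: w_G1=7/40 w_G3=7/40 w_R=7/40
row2: w_G1=33/40 w_G3=-7/40 w_R=0
total: w_G1=1 w_G3=0 w_R=7/40
asked value: 7/40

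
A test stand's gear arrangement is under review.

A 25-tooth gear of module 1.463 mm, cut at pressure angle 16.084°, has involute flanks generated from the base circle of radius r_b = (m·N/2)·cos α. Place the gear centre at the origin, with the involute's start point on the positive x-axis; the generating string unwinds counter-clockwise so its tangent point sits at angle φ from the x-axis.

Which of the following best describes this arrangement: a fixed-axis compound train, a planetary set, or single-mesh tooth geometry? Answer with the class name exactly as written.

recognized (one wheel, involute flank): single-mesh tooth geometry, m = 1.463, N = 25
classification: single-mesh tooth geometry

single-mesh tooth geometry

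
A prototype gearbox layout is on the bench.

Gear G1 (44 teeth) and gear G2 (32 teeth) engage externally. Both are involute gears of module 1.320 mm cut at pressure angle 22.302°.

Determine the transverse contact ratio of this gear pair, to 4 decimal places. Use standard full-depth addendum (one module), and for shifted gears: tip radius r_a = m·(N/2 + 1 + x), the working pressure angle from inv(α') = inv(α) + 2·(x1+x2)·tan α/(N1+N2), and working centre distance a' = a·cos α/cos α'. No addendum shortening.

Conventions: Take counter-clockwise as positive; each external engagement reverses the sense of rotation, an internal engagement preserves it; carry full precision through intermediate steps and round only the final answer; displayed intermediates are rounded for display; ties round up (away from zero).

1.5991

recognized (one external pair, fixed centres): single-mesh tooth geometry, m = 1.320, N1 = 44, N2 = 32
base radii: r_b1 = 26.867706, r_b2 = 19.540149
tip radii: r_a1 = 30.360000, r_a2 = 22.440000
no profile shift: α' = α, a' = a
action lengths: √(r_a1²−r_b1²) = 14.137043, √(r_a2²−r_b2²) = 11.033411
base pitch p_b = π·m·cos α = 3.836699
CR = (14.137043 + 11.033411 − 50.160000·sin 22.30200°)/3.836699 = 1.599112
contact ratio ≈ 1.5991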